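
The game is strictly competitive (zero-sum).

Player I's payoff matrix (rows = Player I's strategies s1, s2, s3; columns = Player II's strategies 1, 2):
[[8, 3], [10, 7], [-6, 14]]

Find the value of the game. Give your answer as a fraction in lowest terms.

182/23

Row s1 is strictly dominated by row s2, so Player I never plays it.
The remaining 2×2 game on (s2, s3) × (1, 2) has no saddle point. Let Player I play s2 with probability p; indifference gives 10p − 6(1−p) = 7p + 14(1−p), so p = 20/23.
Similarly Player II's optimal q on 1 is 7/23, and the value is 10·(7/23) + (7)·(16/23) = 182/23.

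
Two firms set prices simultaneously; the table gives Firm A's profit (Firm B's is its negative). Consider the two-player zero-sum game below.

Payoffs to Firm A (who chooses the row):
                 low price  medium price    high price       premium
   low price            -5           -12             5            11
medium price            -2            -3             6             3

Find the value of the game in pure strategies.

-3

Row minima: -12, -3 → Firm A's maximin is -3.
Column maxima: -2, -3, 6, 11 → Firm B's minimax is -3.
They coincide at (medium price, medium price), so the value is -3.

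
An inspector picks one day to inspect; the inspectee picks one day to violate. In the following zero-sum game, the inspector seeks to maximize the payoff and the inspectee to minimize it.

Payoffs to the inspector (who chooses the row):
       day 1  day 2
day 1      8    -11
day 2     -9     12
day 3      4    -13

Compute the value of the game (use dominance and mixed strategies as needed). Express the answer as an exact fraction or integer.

Row day 3 is strictly dominated by row day 1, so the inspector never plays it.
The remaining 2×2 game on (day 1, day 2) × (day 1, day 2) has no saddle point. Let the inspector play day 1 with probability p; indifference gives 8p − 9(1−p) = −11p + 12(1−p), so p = 21/40.
Similarly the inspectee's optimal q on day 1 is 23/40, and the value is 8·(23/40) + (-11)·(17/40) = -3/40.

-3/40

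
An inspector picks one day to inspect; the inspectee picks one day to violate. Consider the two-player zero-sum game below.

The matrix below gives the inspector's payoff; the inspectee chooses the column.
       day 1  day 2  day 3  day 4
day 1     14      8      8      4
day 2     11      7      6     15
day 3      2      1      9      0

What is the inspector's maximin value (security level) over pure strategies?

The worst-case payoff for each row is day 1: 4, day 2: 6, day 3: 0.
The best of these is 6.

6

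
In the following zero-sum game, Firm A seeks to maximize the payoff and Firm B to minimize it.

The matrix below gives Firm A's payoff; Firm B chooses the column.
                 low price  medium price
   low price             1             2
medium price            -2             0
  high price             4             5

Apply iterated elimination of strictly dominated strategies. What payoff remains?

Column medium price is strictly dominated by low price for Firm B (1<2, -2<0, 4<5); eliminate medium price.
Row low price is strictly dominated by row high price (4>1); eliminate low price.
Row medium price is strictly dominated by row high price (4>-2); eliminate medium price.
Only (high price, low price) remains, with payoff 4.

4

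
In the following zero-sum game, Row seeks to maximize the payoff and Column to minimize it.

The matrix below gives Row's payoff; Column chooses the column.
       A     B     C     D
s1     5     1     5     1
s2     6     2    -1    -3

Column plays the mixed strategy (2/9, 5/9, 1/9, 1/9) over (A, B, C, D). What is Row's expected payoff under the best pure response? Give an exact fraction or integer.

7/3

s1: (5)·(2/9) + (1)·(5/9) + (5)·(1/9) + (1)·(1/9) = 7/3.
s2: (6)·(2/9) + (2)·(5/9) + (-1)·(1/9) + (-3)·(1/9) = 2.
The best pure response is s1 with expected payoff 7/3.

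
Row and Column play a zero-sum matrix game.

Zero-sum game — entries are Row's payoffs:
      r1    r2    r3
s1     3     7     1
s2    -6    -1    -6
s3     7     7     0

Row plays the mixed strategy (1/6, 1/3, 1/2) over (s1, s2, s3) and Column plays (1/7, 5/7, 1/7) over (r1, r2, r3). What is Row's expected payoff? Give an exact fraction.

Against (1/7, 5/7, 1/7), each row's expected payoff is s1: 39/7; s2: -17/7; s3: 6.
Taking the (1/6, 1/3, 1/2)-weighted average: (1/6)·(39/7) + (1/3)·(-17/7) + (1/2)·(6) = 131/42.

131/42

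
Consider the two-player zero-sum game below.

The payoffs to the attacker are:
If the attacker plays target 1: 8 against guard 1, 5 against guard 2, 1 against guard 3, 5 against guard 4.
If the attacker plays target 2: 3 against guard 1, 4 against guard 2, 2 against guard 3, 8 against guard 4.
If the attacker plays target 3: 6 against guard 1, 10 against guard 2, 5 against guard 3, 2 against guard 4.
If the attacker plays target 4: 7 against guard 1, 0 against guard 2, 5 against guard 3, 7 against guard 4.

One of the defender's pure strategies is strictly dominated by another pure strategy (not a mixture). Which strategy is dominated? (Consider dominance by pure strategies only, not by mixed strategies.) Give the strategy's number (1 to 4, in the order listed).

1

The defender prefers columns that give the attacker less. Compare guard 1 with guard 3: 1 < 8, 2 < 3, 5 < 6, 5 < 7.
So guard 3 strictly dominates guard 1 for the defender; guard 1 is strictly dominated.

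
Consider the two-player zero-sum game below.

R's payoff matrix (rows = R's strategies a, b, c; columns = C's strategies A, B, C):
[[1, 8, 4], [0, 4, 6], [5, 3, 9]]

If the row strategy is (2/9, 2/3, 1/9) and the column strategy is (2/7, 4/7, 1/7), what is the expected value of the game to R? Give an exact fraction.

239/63

Against (2/7, 4/7, 1/7), each row's expected payoff is a: 38/7; b: 22/7; c: 31/7.
Taking the (2/9, 2/3, 1/9)-weighted average: (2/9)·(38/7) + (2/3)·(22/7) + (1/9)·(31/7) = 239/63.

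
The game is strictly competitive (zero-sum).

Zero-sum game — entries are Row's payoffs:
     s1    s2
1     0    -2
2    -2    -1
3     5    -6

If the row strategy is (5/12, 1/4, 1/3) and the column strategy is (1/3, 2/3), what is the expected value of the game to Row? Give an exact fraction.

Against (1/3, 2/3), each row's expected payoff is 1: -4/3; 2: -4/3; 3: -7/3.
Taking the (5/12, 1/4, 1/3)-weighted average: (5/12)·(-4/3) + (1/4)·(-4/3) + (1/3)·(-7/3) = -5/3.

-5/3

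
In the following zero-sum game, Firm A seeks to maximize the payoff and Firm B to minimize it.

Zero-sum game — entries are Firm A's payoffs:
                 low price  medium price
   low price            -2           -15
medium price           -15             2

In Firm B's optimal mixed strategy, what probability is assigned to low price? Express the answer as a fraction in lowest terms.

17/30

Row minima are -15 and -15, so Firm A's maximin is -15; column maxima are -2 and 2, so Firm B's minimax is -2. These differ, so the equilibrium is in mixed strategies.
Let Firm B play low price with probability q. Firm A is indifferent when −2q − 15(1−q) = −15q + 2(1−q), giving q = 17/30.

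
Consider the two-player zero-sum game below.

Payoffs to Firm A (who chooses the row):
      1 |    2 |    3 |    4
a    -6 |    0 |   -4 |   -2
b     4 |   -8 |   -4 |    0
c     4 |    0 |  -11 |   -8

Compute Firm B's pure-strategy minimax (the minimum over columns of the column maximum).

The worst case (largest entry) in each column is 1: 4, 2: 0, 3: -4, 4: 0.
The best (smallest) of these is -4.

-4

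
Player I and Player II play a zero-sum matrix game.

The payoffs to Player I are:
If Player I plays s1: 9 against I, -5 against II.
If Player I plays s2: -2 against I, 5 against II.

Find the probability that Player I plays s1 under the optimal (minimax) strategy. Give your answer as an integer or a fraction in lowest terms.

Row minima are -5 and -2, so Player I's maximin is -2; column maxima are 9 and 5, so Player II's minimax is 5. These differ, so the equilibrium is in mixed strategies.
Let Player I play s1 with probability p. Player II is indifferent when 9p − 2(1−p) = −5p + 5(1−p), giving p = 1/3.

1/3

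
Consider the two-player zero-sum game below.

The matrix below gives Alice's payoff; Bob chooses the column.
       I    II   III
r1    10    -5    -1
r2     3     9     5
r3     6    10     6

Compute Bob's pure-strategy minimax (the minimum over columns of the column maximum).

The worst case (largest entry) in each column is I: 10, II: 10, III: 6.
The best (smallest) of these is 6.

6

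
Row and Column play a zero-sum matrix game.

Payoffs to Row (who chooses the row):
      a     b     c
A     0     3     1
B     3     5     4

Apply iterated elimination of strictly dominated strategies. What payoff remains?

3

Column c is strictly dominated by a for Column (0<1, 3<4); eliminate c.
Column b is strictly dominated by a for Column (0<3, 3<5); eliminate b.
Row A is strictly dominated by row B (3>0); eliminate A.
Only (B, a) remains, with payoff 3.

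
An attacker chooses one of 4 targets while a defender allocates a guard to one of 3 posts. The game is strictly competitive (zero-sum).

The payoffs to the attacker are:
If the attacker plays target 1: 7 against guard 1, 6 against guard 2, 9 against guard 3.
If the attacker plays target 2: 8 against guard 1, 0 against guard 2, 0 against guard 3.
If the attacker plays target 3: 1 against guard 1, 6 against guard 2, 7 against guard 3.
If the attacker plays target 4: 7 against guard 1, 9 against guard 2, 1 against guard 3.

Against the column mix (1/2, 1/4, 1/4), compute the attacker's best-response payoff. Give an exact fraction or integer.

29/4

target 1: (7)·(1/2) + (6)·(1/4) + (9)·(1/4) = 29/4.
target 2: (8)·(1/2) + (0)·(1/4) + (0)·(1/4) = 4.
target 3: (1)·(1/2) + (6)·(1/4) + (7)·(1/4) = 15/4.
target 4: (7)·(1/2) + (9)·(1/4) + (1)·(1/4) = 6.
The best pure response is target 1 with expected payoff 29/4.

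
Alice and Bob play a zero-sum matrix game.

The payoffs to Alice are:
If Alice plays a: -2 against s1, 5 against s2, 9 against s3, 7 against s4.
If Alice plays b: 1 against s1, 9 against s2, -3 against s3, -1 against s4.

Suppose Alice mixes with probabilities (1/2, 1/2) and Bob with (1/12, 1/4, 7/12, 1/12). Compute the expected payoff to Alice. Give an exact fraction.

89/24

Against (1/12, 1/4, 7/12, 1/12), each row's expected payoff is a: 83/12; b: 1/2.
Taking the (1/2, 1/2)-weighted average: (1/2)·(83/12) + (1/2)·(1/2) = 89/24.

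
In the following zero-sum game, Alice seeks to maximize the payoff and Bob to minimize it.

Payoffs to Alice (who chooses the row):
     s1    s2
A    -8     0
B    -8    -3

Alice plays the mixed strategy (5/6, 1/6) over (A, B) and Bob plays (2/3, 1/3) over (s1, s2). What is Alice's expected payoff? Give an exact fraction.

-11/2

Against (2/3, 1/3), each row's expected payoff is A: -16/3; B: -19/3.
Taking the (5/6, 1/6)-weighted average: (5/6)·(-16/3) + (1/6)·(-19/3) = -11/2.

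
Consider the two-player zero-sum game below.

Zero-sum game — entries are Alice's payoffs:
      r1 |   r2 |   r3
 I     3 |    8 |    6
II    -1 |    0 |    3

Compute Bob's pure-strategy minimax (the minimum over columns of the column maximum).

The worst case (largest entry) in each column is r1: 3, r2: 8, r3: 6.
The best (smallest) of these is 3.

3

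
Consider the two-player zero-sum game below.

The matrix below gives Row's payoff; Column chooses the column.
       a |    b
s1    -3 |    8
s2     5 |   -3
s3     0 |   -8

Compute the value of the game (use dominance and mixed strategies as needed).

Row s3 is strictly dominated by row s2, so Row never plays it.
The remaining 2×2 game on (s1, s2) × (a, b) has no saddle point. Let Row play s1 with probability p; indifference gives −3p + 5(1−p) = 8p − 3(1−p), so p = 8/19.
Similarly Column's optimal q on a is 11/19, and the value is -3·(11/19) + (8)·(8/19) = 31/19.

31/19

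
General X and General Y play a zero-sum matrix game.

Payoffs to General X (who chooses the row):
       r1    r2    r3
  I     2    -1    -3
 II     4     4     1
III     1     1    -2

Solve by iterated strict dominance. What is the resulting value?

Row I is strictly dominated by row II (4>2, 4>-1, 1>-3); eliminate I.
Column r1 is strictly dominated by r3 for General Y (1<4, -2<1); eliminate r1.
Column r2 is strictly dominated by r3 for General Y (1<4, -2<1); eliminate r2.
Row III is strictly dominated by row II (1>-2); eliminate III.
Only (II, r3) remains, with payoff 1.

1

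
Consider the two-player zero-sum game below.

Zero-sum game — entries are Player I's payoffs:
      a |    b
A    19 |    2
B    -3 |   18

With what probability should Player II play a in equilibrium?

Row minima are 2 and -3, so Player I's maximin is 2; column maxima are 19 and 18, so Player II's minimax is 18. These differ, so the equilibrium is in mixed strategies.
Let Player II play a with probability q. Player I is indifferent when 19q + 2(1−q) = −3q + 18(1−q), giving q = 8/19.

8/19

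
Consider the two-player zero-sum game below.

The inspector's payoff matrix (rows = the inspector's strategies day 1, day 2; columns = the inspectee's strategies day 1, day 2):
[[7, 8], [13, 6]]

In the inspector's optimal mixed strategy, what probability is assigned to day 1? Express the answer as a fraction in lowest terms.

7/8

Row minima are 7 and 6, so the inspector's maximin is 7; column maxima are 13 and 8, so the inspectee's minimax is 8. These differ, so the equilibrium is in mixed strategies.
Let the inspector play day 1 with probability p. The inspectee is indifferent when 7p + 13(1−p) = 8p + 6(1−p), giving p = 7/8.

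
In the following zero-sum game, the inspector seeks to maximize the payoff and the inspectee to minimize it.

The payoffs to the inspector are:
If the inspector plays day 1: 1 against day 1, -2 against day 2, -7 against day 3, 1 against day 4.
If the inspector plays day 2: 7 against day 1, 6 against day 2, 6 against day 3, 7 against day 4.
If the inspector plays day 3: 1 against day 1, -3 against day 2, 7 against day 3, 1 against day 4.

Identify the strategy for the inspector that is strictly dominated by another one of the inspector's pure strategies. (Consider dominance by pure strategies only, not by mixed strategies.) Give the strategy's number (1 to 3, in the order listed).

1

Compare day 1 with day 2: 7 > 1, 6 > -2, 6 > -7, 7 > 1.
So day 2 strictly dominates day 1 for the inspector; day 1 is strictly dominated.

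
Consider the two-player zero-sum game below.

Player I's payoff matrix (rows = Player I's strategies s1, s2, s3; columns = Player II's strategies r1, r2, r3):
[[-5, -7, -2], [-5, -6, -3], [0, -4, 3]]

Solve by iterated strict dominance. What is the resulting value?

-4

Column r1 is strictly dominated by r2 for Player II (-7<-5, -6<-5, -4<0); eliminate r1.
Column r3 is strictly dominated by r2 for Player II (-7<-2, -6<-3, -4<3); eliminate r3.
Row s1 is strictly dominated by row s2 (-6>-7); eliminate s1.
Row s2 is strictly dominated by row s3 (-4>-6); eliminate s2.
Only (s3, r2) remains, with payoff -4.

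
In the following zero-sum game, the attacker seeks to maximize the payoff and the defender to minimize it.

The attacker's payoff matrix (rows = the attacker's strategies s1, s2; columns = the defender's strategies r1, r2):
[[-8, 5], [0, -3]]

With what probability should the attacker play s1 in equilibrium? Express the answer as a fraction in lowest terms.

3/16

Row minima are -8 and -3, so the attacker's maximin is -3; column maxima are 0 and 5, so the defender's minimax is 0. These differ, so the equilibrium is in mixed strategies.
Let the attacker play s1 with probability p. The defender is indifferent when −8p = 5p − 3(1−p), giving p = 3/16.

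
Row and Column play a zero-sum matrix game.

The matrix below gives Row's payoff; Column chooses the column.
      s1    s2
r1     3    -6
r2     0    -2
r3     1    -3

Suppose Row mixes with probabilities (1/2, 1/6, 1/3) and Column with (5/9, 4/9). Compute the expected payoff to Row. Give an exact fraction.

Against (5/9, 4/9), each row's expected payoff is r1: -1; r2: -8/9; r3: -7/9.
Taking the (1/2, 1/6, 1/3)-weighted average: (1/2)·(-1) + (1/6)·(-8/9) + (1/3)·(-7/9) = -49/54.

-49/54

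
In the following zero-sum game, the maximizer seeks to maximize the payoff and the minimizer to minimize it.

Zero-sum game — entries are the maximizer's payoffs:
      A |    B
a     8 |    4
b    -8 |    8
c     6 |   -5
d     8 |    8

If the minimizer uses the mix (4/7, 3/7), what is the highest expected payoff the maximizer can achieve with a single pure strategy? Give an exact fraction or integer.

a: (8)·(4/7) + (4)·(3/7) = 44/7.
b: (-8)·(4/7) + (8)·(3/7) = -8/7.
c: (6)·(4/7) + (-5)·(3/7) = 9/7.
d: (8)·(4/7) + (8)·(3/7) = 8.
The best pure response is d with expected payoff 8.

8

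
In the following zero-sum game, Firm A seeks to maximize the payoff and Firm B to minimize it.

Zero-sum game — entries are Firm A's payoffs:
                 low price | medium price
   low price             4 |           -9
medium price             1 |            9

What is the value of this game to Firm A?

15/7

Row minima are -9 and 1, so Firm A's maximin is 1; column maxima are 4 and 9, so Firm B's minimax is 4. These differ, so the equilibrium is in mixed strategies.
Let Firm A play low price with probability p. Firm B is indifferent when 4p + (1−p) = −9p + 9(1−p), giving p = 8/21.
Let Firm B play low price with probability q. Firm A is indifferent when 4q − 9(1−q) = q + 9(1−q), giving q = 6/7.
The value is 4·(6/7) + (-9)·(1/7) = 15/7.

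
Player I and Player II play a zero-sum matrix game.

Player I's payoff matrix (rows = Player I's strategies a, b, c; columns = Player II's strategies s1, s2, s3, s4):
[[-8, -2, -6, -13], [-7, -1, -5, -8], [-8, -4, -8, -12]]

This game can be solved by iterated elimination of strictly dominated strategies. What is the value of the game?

Row a is strictly dominated by row b (-7>-8, -1>-2, -5>-6, -8>-13); eliminate a.
Row c is strictly dominated by row b (-7>-8, -1>-4, -5>-8, -8>-12); eliminate c.
Column s2 is strictly dominated by s1 for Player II (-7<-1); eliminate s2.
Column s3 is strictly dominated by s1 for Player II (-7<-5); eliminate s3.
Column s1 is strictly dominated by s4 for Player II (-8<-7); eliminate s1.
Only (b, s4) remains, with payoff -8.

-8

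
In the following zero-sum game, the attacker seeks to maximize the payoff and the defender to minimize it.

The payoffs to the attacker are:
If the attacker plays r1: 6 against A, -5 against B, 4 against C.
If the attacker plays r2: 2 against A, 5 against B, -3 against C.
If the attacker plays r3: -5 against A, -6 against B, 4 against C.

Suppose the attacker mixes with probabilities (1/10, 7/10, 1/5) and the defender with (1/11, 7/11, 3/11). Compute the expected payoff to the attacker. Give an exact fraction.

Against (1/11, 7/11, 3/11), each row's expected payoff is r1: -17/11; r2: 28/11; r3: -35/11.
Taking the (1/10, 7/10, 1/5)-weighted average: (1/10)·(-17/11) + (7/10)·(28/11) + (1/5)·(-35/11) = 109/110.

109/110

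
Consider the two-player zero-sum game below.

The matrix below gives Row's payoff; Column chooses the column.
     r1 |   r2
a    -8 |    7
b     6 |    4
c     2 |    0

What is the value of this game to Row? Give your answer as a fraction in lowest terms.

Row c is strictly dominated by row b, so Row never plays it.
The remaining 2×2 game on (a, b) × (r1, r2) has no saddle point. Let Row play a with probability p; indifference gives −8p + 6(1−p) = 7p + 4(1−p), so p = 2/17.
Similarly Column's optimal q on r1 is 3/17, and the value is -8·(3/17) + (7)·(14/17) = 74/17.

74/17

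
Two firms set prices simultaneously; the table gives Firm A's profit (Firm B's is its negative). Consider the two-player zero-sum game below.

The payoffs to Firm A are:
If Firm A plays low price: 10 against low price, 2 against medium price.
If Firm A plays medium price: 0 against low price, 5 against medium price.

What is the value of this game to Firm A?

50/13

Row minima are 2 and 0, so Firm A's maximin is 2; column maxima are 10 and 5, so Firm B's minimax is 5. These differ, so the equilibrium is in mixed strategies.
Let Firm A play low price with probability p. Firm B is indifferent when 10p = 2p + 5(1−p), giving p = 5/13.
Let Firm B play low price with probability q. Firm A is indifferent when 10q + 2(1−q) = 5(1−q), giving q = 3/13.
The value is 10·(3/13) + (2)·(10/13) = 50/13.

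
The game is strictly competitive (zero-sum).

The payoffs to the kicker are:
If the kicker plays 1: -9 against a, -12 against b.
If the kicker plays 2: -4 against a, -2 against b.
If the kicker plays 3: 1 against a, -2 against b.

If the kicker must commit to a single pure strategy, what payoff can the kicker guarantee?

The worst-case payoff for each row is 1: -12, 2: -4, 3: -2.
The best of these is -2.

-2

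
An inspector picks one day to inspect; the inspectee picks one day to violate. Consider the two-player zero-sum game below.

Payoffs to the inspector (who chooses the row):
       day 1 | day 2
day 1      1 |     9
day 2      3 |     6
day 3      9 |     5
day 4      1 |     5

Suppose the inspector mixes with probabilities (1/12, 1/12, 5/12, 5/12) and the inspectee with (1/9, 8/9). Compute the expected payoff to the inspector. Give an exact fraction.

287/54

Against (1/9, 8/9), each row's expected payoff is day 1: 73/9; day 2: 17/3; day 3: 49/9; day 4: 41/9.
Taking the (1/12, 1/12, 5/12, 5/12)-weighted average: (1/12)·(73/9) + (1/12)·(17/3) + (5/12)·(49/9) + (5/12)·(41/9) = 287/54.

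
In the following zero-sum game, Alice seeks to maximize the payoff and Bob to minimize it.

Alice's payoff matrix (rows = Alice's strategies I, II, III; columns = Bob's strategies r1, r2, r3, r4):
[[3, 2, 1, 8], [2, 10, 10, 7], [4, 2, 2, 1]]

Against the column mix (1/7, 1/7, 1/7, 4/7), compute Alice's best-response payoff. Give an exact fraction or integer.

I: (3)·(1/7) + (2)·(1/7) + (1)·(1/7) + (8)·(4/7) = 38/7.
II: (2)·(1/7) + (10)·(1/7) + (10)·(1/7) + (7)·(4/7) = 50/7.
III: (4)·(1/7) + (2)·(1/7) + (2)·(1/7) + (1)·(4/7) = 12/7.
The best pure response is II with expected payoff 50/7.

50/7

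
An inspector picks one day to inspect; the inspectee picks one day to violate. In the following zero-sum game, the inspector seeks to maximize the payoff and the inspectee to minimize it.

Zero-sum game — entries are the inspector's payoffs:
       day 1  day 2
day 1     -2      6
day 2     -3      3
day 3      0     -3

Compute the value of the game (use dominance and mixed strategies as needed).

Row day 2 is strictly dominated by row day 1, so the inspector never plays it.
The remaining 2×2 game on (day 1, day 3) × (day 1, day 2) has no saddle point. Let the inspector play day 1 with probability p; indifference gives −2p = 6p − 3(1−p), so p = 3/11.
Similarly the inspectee's optimal q on day 1 is 9/11, and the value is -2·(9/11) + (6)·(2/11) = -6/11.

-6/11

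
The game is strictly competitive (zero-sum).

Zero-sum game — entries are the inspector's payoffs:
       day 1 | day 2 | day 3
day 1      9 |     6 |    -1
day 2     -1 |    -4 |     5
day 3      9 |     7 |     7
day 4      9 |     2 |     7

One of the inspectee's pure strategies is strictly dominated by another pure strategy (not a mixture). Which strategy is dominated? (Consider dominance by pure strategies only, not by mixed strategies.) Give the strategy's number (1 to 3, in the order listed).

The inspectee prefers columns that give the inspector less. Compare day 1 with day 2: 6 < 9, -4 < -1, 7 < 9, 2 < 9.
So day 2 strictly dominates day 1 for the inspectee; day 1 is strictly dominated.

1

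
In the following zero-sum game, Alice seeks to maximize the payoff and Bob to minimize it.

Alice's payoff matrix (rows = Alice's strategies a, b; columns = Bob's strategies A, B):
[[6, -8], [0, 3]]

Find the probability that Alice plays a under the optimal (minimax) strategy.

3/17

Row minima are -8 and 0, so Alice's maximin is 0; column maxima are 6 and 3, so Bob's minimax is 3. These differ, so the equilibrium is in mixed strategies.
Let Alice play a with probability p. Bob is indifferent when 6p = −8p + 3(1−p), giving p = 3/17.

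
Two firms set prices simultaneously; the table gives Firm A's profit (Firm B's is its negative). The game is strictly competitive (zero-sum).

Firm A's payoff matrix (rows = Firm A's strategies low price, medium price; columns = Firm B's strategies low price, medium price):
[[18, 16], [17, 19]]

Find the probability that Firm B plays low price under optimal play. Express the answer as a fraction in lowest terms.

3/4

Row minima are 16 and 17, so Firm A's maximin is 17; column maxima are 18 and 19, so Firm B's minimax is 18. These differ, so the equilibrium is in mixed strategies.
Let Firm B play low price with probability q. Firm A is indifferent when 18q + 16(1−q) = 17q + 19(1−q), giving q = 3/4.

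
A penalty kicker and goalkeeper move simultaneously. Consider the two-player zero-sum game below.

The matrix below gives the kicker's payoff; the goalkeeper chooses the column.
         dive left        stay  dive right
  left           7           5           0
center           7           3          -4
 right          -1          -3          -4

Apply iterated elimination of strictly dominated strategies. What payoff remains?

0

Row right is strictly dominated by row left (7>-1, 5>-3, 0>-4); eliminate right.
Column stay is strictly dominated by dive right for the goalkeeper (0<5, -4<3); eliminate stay.
Column dive left is strictly dominated by dive right for the goalkeeper (0<7, -4<7); eliminate dive left.
Row center is strictly dominated by row left (0>-4); eliminate center.
Only (left, dive right) remains, with payoff 0.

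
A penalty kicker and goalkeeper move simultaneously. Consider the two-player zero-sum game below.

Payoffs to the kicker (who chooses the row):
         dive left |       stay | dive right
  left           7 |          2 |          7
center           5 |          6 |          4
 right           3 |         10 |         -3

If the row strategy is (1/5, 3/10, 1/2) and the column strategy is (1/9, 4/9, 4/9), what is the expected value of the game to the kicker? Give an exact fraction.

Against (1/9, 4/9, 4/9), each row's expected payoff is left: 43/9; center: 5; right: 31/9.
Taking the (1/5, 3/10, 1/2)-weighted average: (1/5)·(43/9) + (3/10)·(5) + (1/2)·(31/9) = 188/45.

188/45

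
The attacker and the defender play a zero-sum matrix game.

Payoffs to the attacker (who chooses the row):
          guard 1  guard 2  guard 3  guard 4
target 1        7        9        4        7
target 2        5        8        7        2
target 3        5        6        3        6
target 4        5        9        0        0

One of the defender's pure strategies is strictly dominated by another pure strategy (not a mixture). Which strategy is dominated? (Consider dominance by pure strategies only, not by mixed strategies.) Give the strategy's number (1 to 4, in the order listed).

2

The defender prefers columns that give the attacker less. Compare guard 2 with guard 1: 7 < 9, 5 < 8, 5 < 6, 5 < 9.
So guard 1 strictly dominates guard 2 for the defender; guard 2 is strictly dominated.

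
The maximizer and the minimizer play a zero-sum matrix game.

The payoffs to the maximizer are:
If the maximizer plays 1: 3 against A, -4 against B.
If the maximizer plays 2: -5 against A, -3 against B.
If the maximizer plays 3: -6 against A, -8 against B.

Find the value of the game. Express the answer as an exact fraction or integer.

Row 3 is strictly dominated by row 2, so the maximizer never plays it.
The remaining 2×2 game on (1, 2) × (A, B) has no saddle point. Let the maximizer play 1 with probability p; indifference gives 3p − 5(1−p) = −4p − 3(1−p), so p = 2/9.
Similarly the minimizer's optimal q on A is 1/9, and the value is 3·(1/9) + (-4)·(8/9) = -29/9.

-29/9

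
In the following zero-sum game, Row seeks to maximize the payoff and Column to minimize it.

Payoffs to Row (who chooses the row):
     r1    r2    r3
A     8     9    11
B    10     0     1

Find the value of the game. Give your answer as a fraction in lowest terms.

Column r3 is strictly dominated by r2 for Column (it gives Row more in every row).
The remaining 2×2 game on (A, B) × (r1, r2) has no saddle point. Let Row play A with probability p; indifference gives 8p + 10(1−p) = 9p, so p = 10/11.
Similarly Column's optimal q on r1 is 9/11, and the value is 8·(9/11) + (9)·(2/11) = 90/11.

90/11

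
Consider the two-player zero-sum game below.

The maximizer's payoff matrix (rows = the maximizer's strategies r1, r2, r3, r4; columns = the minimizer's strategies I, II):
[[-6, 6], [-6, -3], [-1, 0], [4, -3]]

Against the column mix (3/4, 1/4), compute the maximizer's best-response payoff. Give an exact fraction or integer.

9/4

r1: (-6)·(3/4) + (6)·(1/4) = -3.
r2: (-6)·(3/4) + (-3)·(1/4) = -21/4.
r3: (-1)·(3/4) + (0)·(1/4) = -3/4.
r4: (4)·(3/4) + (-3)·(1/4) = 9/4.
The best pure response is r4 with expected payoff 9/4.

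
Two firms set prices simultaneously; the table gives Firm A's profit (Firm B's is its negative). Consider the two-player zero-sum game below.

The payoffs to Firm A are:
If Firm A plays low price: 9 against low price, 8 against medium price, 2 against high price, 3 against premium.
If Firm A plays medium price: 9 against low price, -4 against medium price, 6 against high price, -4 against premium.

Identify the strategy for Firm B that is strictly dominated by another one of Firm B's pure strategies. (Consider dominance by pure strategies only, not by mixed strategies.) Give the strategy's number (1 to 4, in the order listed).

1

Firm B prefers columns that give Firm A less. Compare low price with medium price: 8 < 9, -4 < 9.
So medium price strictly dominates low price for Firm B; low price is strictly dominated.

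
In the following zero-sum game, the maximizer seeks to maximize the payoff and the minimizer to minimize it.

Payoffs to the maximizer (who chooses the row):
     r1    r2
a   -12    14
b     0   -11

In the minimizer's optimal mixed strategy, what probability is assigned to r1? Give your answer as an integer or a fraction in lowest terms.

Row minima are -12 and -11, so the maximizer's maximin is -11; column maxima are 0 and 14, so the minimizer's minimax is 0. These differ, so the equilibrium is in mixed strategies.
Let the minimizer play r1 with probability q. The maximizer is indifferent when −12q + 14(1−q) = −11(1−q), giving q = 25/37.

25/37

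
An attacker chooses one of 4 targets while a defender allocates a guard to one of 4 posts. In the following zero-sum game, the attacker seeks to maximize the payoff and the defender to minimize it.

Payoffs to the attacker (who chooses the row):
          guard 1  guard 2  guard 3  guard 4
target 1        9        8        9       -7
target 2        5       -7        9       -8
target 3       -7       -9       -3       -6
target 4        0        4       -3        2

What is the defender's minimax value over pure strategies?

2

The worst case (largest entry) in each column is guard 1: 9, guard 2: 8, guard 3: 9, guard 4: 2.
The best (smallest) of these is 2.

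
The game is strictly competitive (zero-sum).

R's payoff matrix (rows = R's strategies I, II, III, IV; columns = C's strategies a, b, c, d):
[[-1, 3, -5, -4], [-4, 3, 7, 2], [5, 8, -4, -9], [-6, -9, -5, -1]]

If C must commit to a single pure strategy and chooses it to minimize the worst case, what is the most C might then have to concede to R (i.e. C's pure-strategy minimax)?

The worst case (largest entry) in each column is a: 5, b: 8, c: 7, d: 2.
The best (smallest) of these is 2.

2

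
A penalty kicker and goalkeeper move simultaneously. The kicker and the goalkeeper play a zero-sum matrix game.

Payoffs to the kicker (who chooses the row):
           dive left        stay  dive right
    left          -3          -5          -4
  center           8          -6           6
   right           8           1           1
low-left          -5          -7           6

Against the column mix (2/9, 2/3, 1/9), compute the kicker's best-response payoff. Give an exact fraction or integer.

left: (-3)·(2/9) + (-5)·(2/3) + (-4)·(1/9) = -40/9.
center: (8)·(2/9) + (-6)·(2/3) + (6)·(1/9) = -14/9.
right: (8)·(2/9) + (1)·(2/3) + (1)·(1/9) = 23/9.
low-left: (-5)·(2/9) + (-7)·(2/3) + (6)·(1/9) = -46/9.
The best pure response is right with expected payoff 23/9.

23/9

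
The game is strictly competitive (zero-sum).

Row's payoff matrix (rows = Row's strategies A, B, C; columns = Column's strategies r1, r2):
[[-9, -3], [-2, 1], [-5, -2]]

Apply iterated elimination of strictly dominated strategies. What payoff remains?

Row A is strictly dominated by row B (-2>-9, 1>-3); eliminate A.
Row C is strictly dominated by row B (-2>-5, 1>-2); eliminate C.
Column r2 is strictly dominated by r1 for Column (-2<1); eliminate r2.
Only (B, r1) remains, with payoff -2.

-2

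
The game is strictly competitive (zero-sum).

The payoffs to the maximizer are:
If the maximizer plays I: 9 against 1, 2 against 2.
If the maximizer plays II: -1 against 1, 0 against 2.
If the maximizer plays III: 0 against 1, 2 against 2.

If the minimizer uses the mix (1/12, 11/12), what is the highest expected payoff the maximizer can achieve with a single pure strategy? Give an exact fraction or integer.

31/12

I: (9)·(1/12) + (2)·(11/12) = 31/12.
II: (-1)·(1/12) + (0)·(11/12) = -1/12.
III: (0)·(1/12) + (2)·(11/12) = 11/6.
The best pure response is I with expected payoff 31/12.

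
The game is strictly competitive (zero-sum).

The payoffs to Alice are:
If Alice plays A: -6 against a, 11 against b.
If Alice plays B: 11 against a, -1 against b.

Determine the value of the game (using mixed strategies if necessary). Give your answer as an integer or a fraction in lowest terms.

Row minima are -6 and -1, so Alice's maximin is -1; column maxima are 11 and 11, so Bob's minimax is 11. These differ, so the equilibrium is in mixed strategies.
Let Alice play A with probability p. Bob is indifferent when −6p + 11(1−p) = 11p − (1−p), giving p = 12/29.
Let Bob play a with probability q. Alice is indifferent when −6q + 11(1−q) = 11q − (1−q), giving q = 12/29.
The value is -6·(12/29) + (11)·(17/29) = 115/29.

115/29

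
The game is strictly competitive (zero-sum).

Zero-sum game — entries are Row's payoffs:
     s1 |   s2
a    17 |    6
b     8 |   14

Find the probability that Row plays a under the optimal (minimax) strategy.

6/17

Row minima are 6 and 8, so Row's maximin is 8; column maxima are 17 and 14, so Column's minimax is 14. These differ, so the equilibrium is in mixed strategies.
Let Row play a with probability p. Column is indifferent when 17p + 8(1−p) = 6p + 14(1−p), giving p = 6/17.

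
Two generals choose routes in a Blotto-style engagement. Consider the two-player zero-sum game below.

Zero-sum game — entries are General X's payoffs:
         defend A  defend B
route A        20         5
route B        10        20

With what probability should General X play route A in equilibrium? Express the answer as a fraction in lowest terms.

2/5

Row minima are 5 and 10, so General X's maximin is 10; column maxima are 20 and 20, so General Y's minimax is 20. These differ, so the equilibrium is in mixed strategies.
Let General X play route A with probability p. General Y is indifferent when 20p + 10(1−p) = 5p + 20(1−p), giving p = 2/5.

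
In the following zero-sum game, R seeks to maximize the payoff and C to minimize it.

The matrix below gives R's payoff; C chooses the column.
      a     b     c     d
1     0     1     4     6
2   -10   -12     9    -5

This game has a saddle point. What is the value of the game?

Row minima: 0, -12 → R's maximin is 0.
Column maxima: 0, 1, 9, 6 → C's minimax is 0.
They coincide at (1, a), so the value is 0.

0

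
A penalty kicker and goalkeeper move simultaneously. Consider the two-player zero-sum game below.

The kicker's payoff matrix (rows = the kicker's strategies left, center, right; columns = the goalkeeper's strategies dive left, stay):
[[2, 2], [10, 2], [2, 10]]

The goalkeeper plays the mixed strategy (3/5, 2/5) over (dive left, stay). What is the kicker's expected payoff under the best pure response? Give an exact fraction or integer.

34/5

left: (2)·(3/5) + (2)·(2/5) = 2.
center: (10)·(3/5) + (2)·(2/5) = 34/5.
right: (2)·(3/5) + (10)·(2/5) = 26/5.
The best pure response is center with expected payoff 34/5.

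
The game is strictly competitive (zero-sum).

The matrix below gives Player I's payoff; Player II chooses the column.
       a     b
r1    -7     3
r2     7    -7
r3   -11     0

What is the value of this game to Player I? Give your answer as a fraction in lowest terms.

Row r3 is strictly dominated by row r1, so Player I never plays it.
The remaining 2×2 game on (r1, r2) × (a, b) has no saddle point. Let Player I play r1 with probability p; indifference gives −7p + 7(1−p) = 3p − 7(1−p), so p = 7/12.
Similarly Player II's optimal q on a is 5/12, and the value is -7·(5/12) + (3)·(7/12) = -7/6.

-7/6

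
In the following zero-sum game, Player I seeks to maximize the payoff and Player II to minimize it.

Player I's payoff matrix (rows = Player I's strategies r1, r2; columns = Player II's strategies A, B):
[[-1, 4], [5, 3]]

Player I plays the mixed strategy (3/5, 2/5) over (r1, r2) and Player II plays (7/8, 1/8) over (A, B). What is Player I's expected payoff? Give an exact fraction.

Against (7/8, 1/8), each row's expected payoff is r1: -3/8; r2: 19/4.
Taking the (3/5, 2/5)-weighted average: (3/5)·(-3/8) + (2/5)·(19/4) = 67/40.

67/40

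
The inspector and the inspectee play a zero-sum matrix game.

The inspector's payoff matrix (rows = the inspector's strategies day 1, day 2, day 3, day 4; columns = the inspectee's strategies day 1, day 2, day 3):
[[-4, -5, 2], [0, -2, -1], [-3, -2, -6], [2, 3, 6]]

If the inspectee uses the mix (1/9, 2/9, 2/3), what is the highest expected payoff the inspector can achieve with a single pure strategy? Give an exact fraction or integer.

day 1: (-4)·(1/9) + (-5)·(2/9) + (2)·(2/3) = -2/9.
day 2: (0)·(1/9) + (-2)·(2/9) + (-1)·(2/3) = -10/9.
day 3: (-3)·(1/9) + (-2)·(2/9) + (-6)·(2/3) = -43/9.
day 4: (2)·(1/9) + (3)·(2/9) + (6)·(2/3) = 44/9.
The best pure response is day 4 with expected payoff 44/9.

44/9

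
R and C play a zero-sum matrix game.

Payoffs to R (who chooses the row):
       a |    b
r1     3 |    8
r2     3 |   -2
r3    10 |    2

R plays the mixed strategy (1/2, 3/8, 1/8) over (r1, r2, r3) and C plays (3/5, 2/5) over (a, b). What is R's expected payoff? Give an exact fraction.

Against (3/5, 2/5), each row's expected payoff is r1: 5; r2: 1; r3: 34/5.
Taking the (1/2, 3/8, 1/8)-weighted average: (1/2)·(5) + (3/8)·(1) + (1/8)·(34/5) = 149/40.

149/40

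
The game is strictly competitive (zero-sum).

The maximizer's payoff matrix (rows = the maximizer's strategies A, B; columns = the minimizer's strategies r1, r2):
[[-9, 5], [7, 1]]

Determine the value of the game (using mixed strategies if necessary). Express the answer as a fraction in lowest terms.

Row minima are -9 and 1, so the maximizer's maximin is 1; column maxima are 7 and 5, so the minimizer's minimax is 5. These differ, so the equilibrium is in mixed strategies.
Let the maximizer play A with probability p. The minimizer is indifferent when −9p + 7(1−p) = 5p + (1−p), giving p = 3/10.
Let the minimizer play r1 with probability q. The maximizer is indifferent when −9q + 5(1−q) = 7q + (1−q), giving q = 1/5.
The value is -9·(1/5) + (5)·(4/5) = 11/5.

11/5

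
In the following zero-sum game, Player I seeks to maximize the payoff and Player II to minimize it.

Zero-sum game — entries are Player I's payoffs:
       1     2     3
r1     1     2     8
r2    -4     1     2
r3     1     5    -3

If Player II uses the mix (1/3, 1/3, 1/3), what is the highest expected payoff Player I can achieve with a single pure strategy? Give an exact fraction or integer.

11/3

r1: (1)·(1/3) + (2)·(1/3) + (8)·(1/3) = 11/3.
r2: (-4)·(1/3) + (1)·(1/3) + (2)·(1/3) = -1/3.
r3: (1)·(1/3) + (5)·(1/3) + (-3)·(1/3) = 1.
The best pure response is r1 with expected payoff 11/3.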